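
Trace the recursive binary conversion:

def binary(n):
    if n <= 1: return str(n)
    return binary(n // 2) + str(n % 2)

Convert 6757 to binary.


binary(6757) = binary(3378) + '1'
binary(3378) = binary(1689) + '0'
binary(1689) = binary(844) + '1'
binary(844) = binary(422) + '0'
binary(422) = binary(211) + '0'
binary(211) = binary(105) + '1'
binary(105) = binary(52) + '1'
binary(52) = binary(26) + '0'
binary(26) = binary(13) + '0'
binary(13) = binary(6) + '1'
binary(6) = binary(3) + '0'
binary(3) = binary(1) + '1'
binary(1) = '1'  (base case)
Concatenating: '1' + '1' + '0' + '1' + '0' + '0' + '1' + '1' + '0' + '0' + '1' + '0' + '1' = '1101001100101'

1101001100101


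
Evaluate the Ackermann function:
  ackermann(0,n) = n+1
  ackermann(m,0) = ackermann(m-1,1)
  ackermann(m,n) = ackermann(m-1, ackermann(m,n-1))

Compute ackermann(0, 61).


ackermann(0, 61) = 62
Result: ackermann(0, 61) = 62

62


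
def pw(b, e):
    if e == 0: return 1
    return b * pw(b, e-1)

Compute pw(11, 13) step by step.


pw(11, 13)
= 11 * pw(11, 12)
= 11 * 11 * pw(11, 11)
= 11 * 11 * 11 * pw(11, 10)
= 11 * 11 * 11 * 11 * pw(11, 9)
= 11 * 11 * 11 * 11 * 11 * pw(11, 8)
= 11 * 11 * 11 * 11 * 11 * 11 * pw(11, 7)
= 11 * 11 * 11 * 11 * 11 * 11 * 11 * pw(11, 6)
= 11 * 11 * 11 * 11 * 11 * 11 * 11 * 11 * pw(11, 5)
= 11 * 11 * 11 * 11 * 11 * 11 * 11 * 11 * 11 * pw(11, 4)
= 11 * 11 * 11 * 11 * 11 * 11 * 11 * 11 * 11 * 11 * pw(11, 3)
= 11 * 11 * 11 * 11 * 11 * 11 * 11 * 11 * 11 * 11 * 11 * pw(11, 2)
= 11 * 11 * 11 * 11 * 11 * 11 * 11 * 11 * 11 * 11 * 11 * 11 * pw(11, 1)
= 11 * 11 * 11 * 11 * 11 * 11 * 11 * 11 * 11 * 11 * 11 * 11 * 11 * pw(11, 0)
= 11 * 11 * 11 * 11 * 11 * 11 * 11 * 11 * 11 * 11 * 11 * 11 * 11 * 1
= 34522712143931

34522712143931


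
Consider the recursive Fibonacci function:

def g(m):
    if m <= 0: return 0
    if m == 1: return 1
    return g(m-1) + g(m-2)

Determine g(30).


Computing g(30) bottom-up:
g(0) = 0
g(1) = 1
g(2) = g(1) + g(0) = 1 + 0 = 1
g(3) = g(2) + g(1) = 1 + 1 = 2
g(4) = g(3) + g(2) = 2 + 1 = 3
g(5) = g(4) + g(3) = 3 + 2 = 5
g(6) = g(5) + g(4) = 5 + 3 = 8
g(7) = g(6) + g(5) = 8 + 5 = 13
g(8) = g(7) + g(6) = 13 + 8 = 21
g(9) = g(8) + g(7) = 21 + 13 = 34
g(10) = g(9) + g(8) = 34 + 21 = 55
g(11) = g(10) + g(9) = 55 + 34 = 89
g(12) = g(11) + g(10) = 89 + 55 = 144
g(13) = g(12) + g(11) = 144 + 89 = 233
g(14) = g(13) + g(12) = 233 + 144 = 377
g(15) = g(14) + g(13) = 377 + 233 = 610
g(16) = g(15) + g(14) = 610 + 377 = 987
g(17) = g(16) + g(15) = 987 + 610 = 1597
g(18) = g(17) + g(16) = 1597 + 987 = 2584
g(19) = g(18) + g(17) = 2584 + 1597 = 4181
g(20) = g(19) + g(18) = 4181 + 2584 = 6765
g(21) = g(20) + g(19) = 6765 + 4181 = 10946
g(22) = g(21) + g(20) = 10946 + 6765 = 17711
g(23) = g(22) + g(21) = 17711 + 10946 = 28657
g(24) = g(23) + g(22) = 28657 + 17711 = 46368
g(25) = g(24) + g(23) = 46368 + 28657 = 75025
g(26) = g(25) + g(24) = 75025 + 46368 = 121393
g(27) = g(26) + g(25) = 121393 + 75025 = 196418
g(28) = g(27) + g(26) = 196418 + 121393 = 317811
g(29) = g(28) + g(27) = 317811 + 196418 = 514229
g(30) = g(29) + g(28) = 514229 + 317811 = 832040

832040


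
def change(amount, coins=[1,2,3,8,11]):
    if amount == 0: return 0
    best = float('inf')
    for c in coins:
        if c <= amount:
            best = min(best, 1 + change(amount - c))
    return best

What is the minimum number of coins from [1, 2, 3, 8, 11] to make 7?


Building up with DP:
change(0) = 0
change(1) = min(1+change(0)=1+0=1) = 1
change(2) = min(1+change(1)=1+1=2, 1+change(0)=1+0=1) = 1
change(3) = min(1+change(2)=1+1=2, 1+change(1)=1+1=2, 1+change(0)=1+0=1) = 1
change(4) = min(1+change(3)=1+1=2, 1+change(2)=1+1=2, 1+change(1)=1+1=2) = 2
change(5) = min(1+change(4)=1+2=3, 1+change(3)=1+1=2, 1+change(2)=1+1=2) = 2
change(6) = min(1+change(5)=1+2=3, 1+change(4)=1+2=3, 1+change(3)=1+1=2) = 2
change(7) = min(1+change(6)=1+2=3, 1+change(5)=1+2=3, 1+change(4)=1+2=3) = 3

3


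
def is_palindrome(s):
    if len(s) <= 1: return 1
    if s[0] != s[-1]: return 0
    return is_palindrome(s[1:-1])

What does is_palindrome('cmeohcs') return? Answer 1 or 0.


is_palindrome('cmeohcs'): s[0]='c' != s[-1]='s' -> return 0
Result: 0 (not a palindrome)

0


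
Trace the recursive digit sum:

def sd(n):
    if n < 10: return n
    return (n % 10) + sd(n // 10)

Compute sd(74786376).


sd(74786376) = 6 + sd(7478637)
sd(7478637) = 7 + sd(747863)
sd(747863) = 3 + sd(74786)
sd(74786) = 6 + sd(7478)
sd(7478) = 8 + sd(747)
sd(747) = 7 + sd(74)
sd(74) = 4 + sd(7)
sd(7) = 7  (base case)
Total: 6 + 7 + 3 + 6 + 8 + 7 + 4 + 7 = 48

48


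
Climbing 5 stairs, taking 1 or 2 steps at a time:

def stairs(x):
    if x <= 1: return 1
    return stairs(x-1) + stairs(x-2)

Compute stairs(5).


Building up from base cases:
stairs(0) = 1
stairs(1) = 1
stairs(2) = stairs(1) + stairs(0) = 1 + 1 = 2
stairs(3) = stairs(2) + stairs(1) = 2 + 1 = 3
stairs(4) = stairs(3) + stairs(2) = 3 + 2 = 5
stairs(5) = stairs(4) + stairs(3) = 5 + 3 = 8

8


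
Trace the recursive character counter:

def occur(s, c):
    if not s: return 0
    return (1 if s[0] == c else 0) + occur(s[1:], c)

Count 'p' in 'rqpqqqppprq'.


s[0]='r' != 'p' -> 0
s[0]='q' != 'p' -> 0
s[0]='p' == 'p' -> 1
s[0]='q' != 'p' -> 0
s[0]='q' != 'p' -> 0
s[0]='q' != 'p' -> 0
s[0]='p' == 'p' -> 1
s[0]='p' == 'p' -> 1
s[0]='p' == 'p' -> 1
s[0]='r' != 'p' -> 0
s[0]='q' != 'p' -> 0
Sum: 0 + 0 + 1 + 0 + 0 + 0 + 1 + 1 + 1 + 0 + 0 = 4

4


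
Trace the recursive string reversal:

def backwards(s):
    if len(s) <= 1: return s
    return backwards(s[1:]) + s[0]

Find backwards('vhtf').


backwards('vhtf') = backwards('htf') + 'v'
backwards('htf') = backwards('tf') + 'h'
backwards('tf') = backwards('f') + 't'
backwards('f') = 'f'  (base case)
Concatenating: 'f' + 't' + 'h' + 'v' = 'fthv'

fthv


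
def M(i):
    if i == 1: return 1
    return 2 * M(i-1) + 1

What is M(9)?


M(9) = 2 * M(8) + 1
M(8) = 2 * M(7) + 1
M(7) = 2 * M(6) + 1
M(6) = 2 * M(5) + 1
M(5) = 2 * M(4) + 1
M(4) = 2 * M(3) + 1
M(3) = 2 * M(2) + 1
M(2) = 2 * M(1) + 1
M(1) = 1  (base case)
M(2) = 2 * 1 + 1 = 3
M(3) = 2 * 3 + 1 = 7
M(4) = 2 * 7 + 1 = 15
M(5) = 2 * 15 + 1 = 31
M(6) = 2 * 31 + 1 = 63
M(7) = 2 * 63 + 1 = 127
M(8) = 2 * 127 + 1 = 255
M(9) = 2 * 255 + 1 = 511

511


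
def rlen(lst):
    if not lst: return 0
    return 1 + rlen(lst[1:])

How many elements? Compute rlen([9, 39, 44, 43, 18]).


rlen([9, 39, 44, 43, 18]) = 1 + rlen([39, 44, 43, 18])
rlen([39, 44, 43, 18]) = 1 + rlen([44, 43, 18])
rlen([44, 43, 18]) = 1 + rlen([43, 18])
rlen([43, 18]) = 1 + rlen([18])
rlen([18]) = 1 + rlen([])
rlen([]) = 0  (base case)
Unwinding: 1 + 1 + 1 + 1 + 1 + 0 = 5

5


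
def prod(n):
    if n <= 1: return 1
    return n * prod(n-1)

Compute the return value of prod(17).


prod(17)
= 17 * prod(16)
= 17 * 16 * prod(15)
= 17 * 16 * 15 * prod(14)
= 17 * 16 * 15 * 14 * prod(13)
= 17 * 16 * 15 * 14 * 13 * prod(12)
= 17 * 16 * 15 * 14 * 13 * 12 * prod(11)
= 17 * 16 * 15 * 14 * 13 * 12 * 11 * prod(10)
= 17 * 16 * 15 * 14 * 13 * 12 * 11 * 10 * prod(9)
= 17 * 16 * 15 * 14 * 13 * 12 * 11 * 10 * 9 * prod(8)
= 17 * 16 * 15 * 14 * 13 * 12 * 11 * 10 * 9 * 8 * prod(7)
= 17 * 16 * 15 * 14 * 13 * 12 * 11 * 10 * 9 * 8 * 7 * prod(6)
= 17 * 16 * 15 * 14 * 13 * 12 * 11 * 10 * 9 * 8 * 7 * 6 * prod(5)
= 17 * 16 * 15 * 14 * 13 * 12 * 11 * 10 * 9 * 8 * 7 * 6 * 5 * prod(4)
= 17 * 16 * 15 * 14 * 13 * 12 * 11 * 10 * 9 * 8 * 7 * 6 * 5 * 4 * prod(3)
= 17 * 16 * 15 * 14 * 13 * 12 * 11 * 10 * 9 * 8 * 7 * 6 * 5 * 4 * 3 * prod(2)
= 17 * 16 * 15 * 14 * 13 * 12 * 11 * 10 * 9 * 8 * 7 * 6 * 5 * 4 * 3 * 2 * prod(1)
= 17 * 16 * 15 * 14 * 13 * 12 * 11 * 10 * 9 * 8 * 7 * 6 * 5 * 4 * 3 * 2 * 1
= 355687428096000

355687428096000


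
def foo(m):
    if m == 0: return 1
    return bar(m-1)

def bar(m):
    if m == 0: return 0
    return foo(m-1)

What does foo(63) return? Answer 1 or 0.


foo(63) = bar(62)
bar(62) = foo(61)
foo(61) = bar(60)
bar(60) = foo(59)
foo(59) = bar(58)
bar(58) = foo(57)
foo(57) = bar(56)
bar(56) = foo(55)
foo(55) = bar(54)
bar(54) = foo(53)
foo(53) = bar(52)
bar(52) = foo(51)
foo(51) = bar(50)
bar(50) = foo(49)
foo(49) = bar(48)
bar(48) = foo(47)
foo(47) = bar(46)
bar(46) = foo(45)
foo(45) = bar(44)
bar(44) = foo(43)
foo(43) = bar(42)
bar(42) = foo(41)
foo(41) = bar(40)
bar(40) = foo(39)
foo(39) = bar(38)
bar(38) = foo(37)
foo(37) = bar(36)
bar(36) = foo(35)
foo(35) = bar(34)
bar(34) = foo(33)
foo(33) = bar(32)
bar(32) = foo(31)
foo(31) = bar(30)
bar(30) = foo(29)
foo(29) = bar(28)
bar(28) = foo(27)
foo(27) = bar(26)
bar(26) = foo(25)
foo(25) = bar(24)
bar(24) = foo(23)
foo(23) = bar(22)
bar(22) = foo(21)
foo(21) = bar(20)
bar(20) = foo(19)
foo(19) = bar(18)
bar(18) = foo(17)
foo(17) = bar(16)
bar(16) = foo(15)
foo(15) = bar(14)
bar(14) = foo(13)
foo(13) = bar(12)
bar(12) = foo(11)
foo(11) = bar(10)
bar(10) = foo(9)
foo(9) = bar(8)
bar(8) = foo(7)
foo(7) = bar(6)
bar(6) = foo(5)
foo(5) = bar(4)
bar(4) = foo(3)
foo(3) = bar(2)
bar(2) = foo(1)
foo(1) = bar(0)
bar(0) = 0  (base case)
Result: 0

0


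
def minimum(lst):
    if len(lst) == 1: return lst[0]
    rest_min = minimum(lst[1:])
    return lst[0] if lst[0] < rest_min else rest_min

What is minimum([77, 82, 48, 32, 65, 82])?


minimum([77, 82, 48, 32, 65, 82]): compare 77 with minimum([82, 48, 32, 65, 82])
minimum([82, 48, 32, 65, 82]): compare 82 with minimum([48, 32, 65, 82])
minimum([48, 32, 65, 82]): compare 48 with minimum([32, 65, 82])
minimum([32, 65, 82]): compare 32 with minimum([65, 82])
minimum([65, 82]): compare 65 with minimum([82])
minimum([82]) = 82  (base case)
Compare 65 with 82 -> 65
Compare 32 with 65 -> 32
Compare 48 with 32 -> 32
Compare 82 with 32 -> 32
Compare 77 with 32 -> 32

32


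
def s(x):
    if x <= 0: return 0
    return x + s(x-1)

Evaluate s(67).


s(67)
= 67 + 66 + 65 + 64 + 63 + 62 + 61 + 60 + 59 + 58 + 57 + 56 + 55 + 54 + 53 + 52 + 51 + 50 + 49 + 48 + 47 + 46 + 45 + 44 + 43 + 42 + 41 + 40 + 39 + 38 + 37 + 36 + 35 + 34 + 33 + 32 + 31 + 30 + 29 + 28 + 27 + 26 + 25 + 24 + 23 + 22 + 21 + 20 + 19 + 18 + 17 + 16 + 15 + 14 + 13 + 12 + 11 + 10 + 9 + 8 + 7 + 6 + 5 + 4 + 3 + 2 + 1 + s(0)
= 67 + 66 + 65 + 64 + 63 + 62 + 61 + 60 + 59 + 58 + 57 + 56 + 55 + 54 + 53 + 52 + 51 + 50 + 49 + 48 + 47 + 46 + 45 + 44 + 43 + 42 + 41 + 40 + 39 + 38 + 37 + 36 + 35 + 34 + 33 + 32 + 31 + 30 + 29 + 28 + 27 + 26 + 25 + 24 + 23 + 22 + 21 + 20 + 19 + 18 + 17 + 16 + 15 + 14 + 13 + 12 + 11 + 10 + 9 + 8 + 7 + 6 + 5 + 4 + 3 + 2 + 1 + 0
= 2278

2278


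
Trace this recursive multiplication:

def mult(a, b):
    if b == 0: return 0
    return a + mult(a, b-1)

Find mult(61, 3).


mult(61, 3) = 61 + mult(61, 2)
mult(61, 2) = 61 + mult(61, 1)
mult(61, 1) = 61 + mult(61, 0)
mult(61, 0) = 0  (base case)
Total: 61 + 61 + 61 + 0 = 183

183


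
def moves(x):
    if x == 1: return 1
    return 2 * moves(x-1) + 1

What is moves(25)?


moves(25) = 2 * moves(24) + 1
moves(24) = 2 * moves(23) + 1
moves(23) = 2 * moves(22) + 1
moves(22) = 2 * moves(21) + 1
moves(21) = 2 * moves(20) + 1
moves(20) = 2 * moves(19) + 1
moves(19) = 2 * moves(18) + 1
moves(18) = 2 * moves(17) + 1
moves(17) = 2 * moves(16) + 1
moves(16) = 2 * moves(15) + 1
moves(15) = 2 * moves(14) + 1
moves(14) = 2 * moves(13) + 1
moves(13) = 2 * moves(12) + 1
moves(12) = 2 * moves(11) + 1
moves(11) = 2 * moves(10) + 1
moves(10) = 2 * moves(9) + 1
moves(9) = 2 * moves(8) + 1
moves(8) = 2 * moves(7) + 1
moves(7) = 2 * moves(6) + 1
moves(6) = 2 * moves(5) + 1
moves(5) = 2 * moves(4) + 1
moves(4) = 2 * moves(3) + 1
moves(3) = 2 * moves(2) + 1
moves(2) = 2 * moves(1) + 1
moves(1) = 1  (base case)
moves(2) = 2 * 1 + 1 = 3
moves(3) = 2 * 3 + 1 = 7
moves(4) = 2 * 7 + 1 = 15
moves(5) = 2 * 15 + 1 = 31
moves(6) = 2 * 31 + 1 = 63
moves(7) = 2 * 63 + 1 = 127
moves(8) = 2 * 127 + 1 = 255
moves(9) = 2 * 255 + 1 = 511
moves(10) = 2 * 511 + 1 = 1023
moves(11) = 2 * 1023 + 1 = 2047
moves(12) = 2 * 2047 + 1 = 4095
moves(13) = 2 * 4095 + 1 = 8191
moves(14) = 2 * 8191 + 1 = 16383
moves(15) = 2 * 16383 + 1 = 32767
moves(16) = 2 * 32767 + 1 = 65535
moves(17) = 2 * 65535 + 1 = 131071
moves(18) = 2 * 131071 + 1 = 262143
moves(19) = 2 * 262143 + 1 = 524287
moves(20) = 2 * 524287 + 1 = 1048575
moves(21) = 2 * 1048575 + 1 = 2097151
moves(22) = 2 * 2097151 + 1 = 4194303
moves(23) = 2 * 4194303 + 1 = 8388607
moves(24) = 2 * 8388607 + 1 = 16777215
moves(25) = 2 * 16777215 + 1 = 33554431

33554431


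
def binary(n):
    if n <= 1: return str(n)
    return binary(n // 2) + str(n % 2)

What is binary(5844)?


binary(5844) = binary(2922) + '0'
binary(2922) = binary(1461) + '0'
binary(1461) = binary(730) + '1'
binary(730) = binary(365) + '0'
binary(365) = binary(182) + '1'
binary(182) = binary(91) + '0'
binary(91) = binary(45) + '1'
binary(45) = binary(22) + '1'
binary(22) = binary(11) + '0'
binary(11) = binary(5) + '1'
binary(5) = binary(2) + '1'
binary(2) = binary(1) + '0'
binary(1) = '1'  (base case)
Concatenating: '1' + '0' + '1' + '1' + '0' + '1' + '1' + '0' + '1' + '0' + '1' + '0' + '0' = '1011011010100'

1011011010100


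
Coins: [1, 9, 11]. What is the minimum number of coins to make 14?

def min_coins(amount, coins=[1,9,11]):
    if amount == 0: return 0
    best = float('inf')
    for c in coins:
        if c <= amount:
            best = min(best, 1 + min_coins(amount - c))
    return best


Building up with DP:
min_coins(0) = 0
min_coins(1) = min(1+min_coins(0)=1+0=1) = 1
min_coins(2) = min(1+min_coins(1)=1+1=2) = 2
min_coins(3) = min(1+min_coins(2)=1+2=3) = 3
min_coins(4) = min(1+min_coins(3)=1+3=4) = 4
min_coins(5) = min(1+min_coins(4)=1+4=5) = 5
min_coins(6) = min(1+min_coins(5)=1+5=6) = 6
min_coins(7) = min(1+min_coins(6)=1+6=7) = 7
min_coins(8) = min(1+min_coins(7)=1+7=8) = 8
min_coins(9) = min(1+min_coins(8)=1+8=9, 1+min_coins(0)=1+0=1) = 1
min_coins(10) = min(1+min_coins(9)=1+1=2, 1+min_coins(1)=1+1=2) = 2
min_coins(11) = min(1+min_coins(10)=1+2=3, 1+min_coins(2)=1+2=3, 1+min_coins(0)=1+0=1) = 1
min_coins(12) = min(1+min_coins(11)=1+1=2, 1+min_coins(3)=1+3=4, 1+min_coins(1)=1+1=2) = 2
min_coins(13) = min(1+min_coins(12)=1+2=3, 1+min_coins(4)=1+4=5, 1+min_coins(2)=1+2=3) = 3
min_coins(14) = min(1+min_coins(13)=1+3=4, 1+min_coins(5)=1+5=6, 1+min_coins(3)=1+3=4) = 4

4


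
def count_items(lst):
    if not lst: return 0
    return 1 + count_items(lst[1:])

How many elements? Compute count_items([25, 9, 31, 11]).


count_items([25, 9, 31, 11]) = 1 + count_items([9, 31, 11])
count_items([9, 31, 11]) = 1 + count_items([31, 11])
count_items([31, 11]) = 1 + count_items([11])
count_items([11]) = 1 + count_items([])
count_items([]) = 0  (base case)
Unwinding: 1 + 1 + 1 + 1 + 0 = 4

4


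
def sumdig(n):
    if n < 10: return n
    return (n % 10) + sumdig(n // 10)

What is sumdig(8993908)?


sumdig(8993908) = 8 + sumdig(899390)
sumdig(899390) = 0 + sumdig(89939)
sumdig(89939) = 9 + sumdig(8993)
sumdig(8993) = 3 + sumdig(899)
sumdig(899) = 9 + sumdig(89)
sumdig(89) = 9 + sumdig(8)
sumdig(8) = 8  (base case)
Total: 8 + 0 + 9 + 3 + 9 + 9 + 8 = 46

46


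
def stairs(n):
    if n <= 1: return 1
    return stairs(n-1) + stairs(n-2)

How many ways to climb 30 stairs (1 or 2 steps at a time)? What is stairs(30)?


Building up from base cases:
stairs(0) = 1
stairs(1) = 1
stairs(2) = stairs(1) + stairs(0) = 1 + 1 = 2
stairs(3) = stairs(2) + stairs(1) = 2 + 1 = 3
stairs(4) = stairs(3) + stairs(2) = 3 + 2 = 5
stairs(5) = stairs(4) + stairs(3) = 5 + 3 = 8
stairs(6) = stairs(5) + stairs(4) = 8 + 5 = 13
stairs(7) = stairs(6) + stairs(5) = 13 + 8 = 21
stairs(8) = stairs(7) + stairs(6) = 21 + 13 = 34
stairs(9) = stairs(8) + stairs(7) = 34 + 21 = 55
stairs(10) = stairs(9) + stairs(8) = 55 + 34 = 89
stairs(11) = stairs(10) + stairs(9) = 89 + 55 = 144
stairs(12) = stairs(11) + stairs(10) = 144 + 89 = 233
stairs(13) = stairs(12) + stairs(11) = 233 + 144 = 377
stairs(14) = stairs(13) + stairs(12) = 377 + 233 = 610
stairs(15) = stairs(14) + stairs(13) = 610 + 377 = 987
stairs(16) = stairs(15) + stairs(14) = 987 + 610 = 1597
stairs(17) = stairs(16) + stairs(15) = 1597 + 987 = 2584
stairs(18) = stairs(17) + stairs(16) = 2584 + 1597 = 4181
stairs(19) = stairs(18) + stairs(17) = 4181 + 2584 = 6765
stairs(20) = stairs(19) + stairs(18) = 6765 + 4181 = 10946
stairs(21) = stairs(20) + stairs(19) = 10946 + 6765 = 17711
stairs(22) = stairs(21) + stairs(20) = 17711 + 10946 = 28657
stairs(23) = stairs(22) + stairs(21) = 28657 + 17711 = 46368
stairs(24) = stairs(23) + stairs(22) = 46368 + 28657 = 75025
stairs(25) = stairs(24) + stairs(23) = 75025 + 46368 = 121393
stairs(26) = stairs(25) + stairs(24) = 121393 + 75025 = 196418
stairs(27) = stairs(26) + stairs(25) = 196418 + 121393 = 317811
stairs(28) = stairs(27) + stairs(26) = 317811 + 196418 = 514229
stairs(29) = stairs(28) + stairs(27) = 514229 + 317811 = 832040
stairs(30) = stairs(29) + stairs(28) = 832040 + 514229 = 1346269

1346269


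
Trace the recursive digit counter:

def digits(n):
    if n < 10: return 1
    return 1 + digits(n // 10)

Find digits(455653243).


digits(455653243) = 1 + digits(45565324)
digits(45565324) = 1 + digits(4556532)
digits(4556532) = 1 + digits(455653)
digits(455653) = 1 + digits(45565)
digits(45565) = 1 + digits(4556)
digits(4556) = 1 + digits(455)
digits(455) = 1 + digits(45)
digits(45) = 1 + digits(4)
digits(4) = 1  (base case: 4 < 10)
Unwinding: 1 + 1 + 1 + 1 + 1 + 1 + 1 + 1 + 1 = 9

9


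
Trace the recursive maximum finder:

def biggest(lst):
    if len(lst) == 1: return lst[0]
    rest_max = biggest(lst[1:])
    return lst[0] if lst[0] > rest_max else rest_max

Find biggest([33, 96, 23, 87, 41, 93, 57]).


biggest([33, 96, 23, 87, 41, 93, 57]): compare 33 with biggest([96, 23, 87, 41, 93, 57])
biggest([96, 23, 87, 41, 93, 57]): compare 96 with biggest([23, 87, 41, 93, 57])
biggest([23, 87, 41, 93, 57]): compare 23 with biggest([87, 41, 93, 57])
biggest([87, 41, 93, 57]): compare 87 with biggest([41, 93, 57])
biggest([41, 93, 57]): compare 41 with biggest([93, 57])
biggest([93, 57]): compare 93 with biggest([57])
biggest([57]) = 57  (base case)
Compare 93 with 57 -> 93
Compare 41 with 93 -> 93
Compare 87 with 93 -> 93
Compare 23 with 93 -> 93
Compare 96 with 93 -> 96
Compare 33 with 96 -> 96

96


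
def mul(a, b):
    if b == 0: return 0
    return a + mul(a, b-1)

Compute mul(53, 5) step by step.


mul(53, 5) = 53 + mul(53, 4)
mul(53, 4) = 53 + mul(53, 3)
mul(53, 3) = 53 + mul(53, 2)
mul(53, 2) = 53 + mul(53, 1)
mul(53, 1) = 53 + mul(53, 0)
mul(53, 0) = 0  (base case)
Total: 53 + 53 + 53 + 53 + 53 + 0 = 265

265


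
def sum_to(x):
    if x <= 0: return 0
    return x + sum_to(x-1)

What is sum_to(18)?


sum_to(18)
= 18 + 17 + 16 + 15 + 14 + 13 + 12 + 11 + 10 + 9 + 8 + 7 + 6 + 5 + 4 + 3 + 2 + 1 + sum_to(0)
= 18 + 17 + 16 + 15 + 14 + 13 + 12 + 11 + 10 + 9 + 8 + 7 + 6 + 5 + 4 + 3 + 2 + 1 + 0
= 171

171


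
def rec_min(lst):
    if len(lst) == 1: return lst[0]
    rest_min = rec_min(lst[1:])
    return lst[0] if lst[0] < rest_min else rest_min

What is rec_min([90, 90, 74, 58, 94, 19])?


rec_min([90, 90, 74, 58, 94, 19]): compare 90 with rec_min([90, 74, 58, 94, 19])
rec_min([90, 74, 58, 94, 19]): compare 90 with rec_min([74, 58, 94, 19])
rec_min([74, 58, 94, 19]): compare 74 with rec_min([58, 94, 19])
rec_min([58, 94, 19]): compare 58 with rec_min([94, 19])
rec_min([94, 19]): compare 94 with rec_min([19])
rec_min([19]) = 19  (base case)
Compare 94 with 19 -> 19
Compare 58 with 19 -> 19
Compare 74 with 19 -> 19
Compare 90 with 19 -> 19
Compare 90 with 19 -> 19

19


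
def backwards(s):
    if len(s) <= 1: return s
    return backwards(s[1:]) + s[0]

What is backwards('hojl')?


backwards('hojl') = backwards('ojl') + 'h'
backwards('ojl') = backwards('jl') + 'o'
backwards('jl') = backwards('l') + 'j'
backwards('l') = 'l'  (base case)
Concatenating: 'l' + 'j' + 'o' + 'h' = 'ljoh'

ljoh


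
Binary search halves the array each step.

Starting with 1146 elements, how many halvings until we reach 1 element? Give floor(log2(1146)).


1146 / 2 = 573
573 / 2 = 286
286 / 2 = 143
143 / 2 = 71
71 / 2 = 35
35 / 2 = 17
17 / 2 = 8
8 / 2 = 4
4 / 2 = 2
2 / 2 = 1
Reached 1 after 10 halvings

10


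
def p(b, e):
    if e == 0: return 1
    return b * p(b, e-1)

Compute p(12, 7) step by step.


p(12, 7)
= 12 * p(12, 6)
= 12 * 12 * p(12, 5)
= 12 * 12 * 12 * p(12, 4)
= 12 * 12 * 12 * 12 * p(12, 3)
= 12 * 12 * 12 * 12 * 12 * p(12, 2)
= 12 * 12 * 12 * 12 * 12 * 12 * p(12, 1)
= 12 * 12 * 12 * 12 * 12 * 12 * 12 * p(12, 0)
= 12 * 12 * 12 * 12 * 12 * 12 * 12 * 1
= 35831808

35831808


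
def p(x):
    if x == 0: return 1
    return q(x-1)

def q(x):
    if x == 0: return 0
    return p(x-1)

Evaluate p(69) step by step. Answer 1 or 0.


p(69) = q(68)
q(68) = p(67)
p(67) = q(66)
q(66) = p(65)
p(65) = q(64)
q(64) = p(63)
p(63) = q(62)
q(62) = p(61)
p(61) = q(60)
q(60) = p(59)
p(59) = q(58)
q(58) = p(57)
p(57) = q(56)
q(56) = p(55)
p(55) = q(54)
q(54) = p(53)
p(53) = q(52)
q(52) = p(51)
p(51) = q(50)
q(50) = p(49)
p(49) = q(48)
q(48) = p(47)
p(47) = q(46)
q(46) = p(45)
p(45) = q(44)
q(44) = p(43)
p(43) = q(42)
q(42) = p(41)
p(41) = q(40)
q(40) = p(39)
p(39) = q(38)
q(38) = p(37)
p(37) = q(36)
q(36) = p(35)
p(35) = q(34)
q(34) = p(33)
p(33) = q(32)
q(32) = p(31)
p(31) = q(30)
q(30) = p(29)
p(29) = q(28)
q(28) = p(27)
p(27) = q(26)
q(26) = p(25)
p(25) = q(24)
q(24) = p(23)
p(23) = q(22)
q(22) = p(21)
p(21) = q(20)
q(20) = p(19)
p(19) = q(18)
q(18) = p(17)
p(17) = q(16)
q(16) = p(15)
p(15) = q(14)
q(14) = p(13)
p(13) = q(12)
q(12) = p(11)
p(11) = q(10)
q(10) = p(9)
p(9) = q(8)
q(8) = p(7)
p(7) = q(6)
q(6) = p(5)
p(5) = q(4)
q(4) = p(3)
p(3) = q(2)
q(2) = p(1)
p(1) = q(0)
q(0) = 0  (base case)
Result: 0

0


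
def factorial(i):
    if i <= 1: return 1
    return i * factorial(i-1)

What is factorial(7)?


factorial(7)
= 7 * factorial(6)
= 7 * 6 * factorial(5)
= 7 * 6 * 5 * factorial(4)
= 7 * 6 * 5 * 4 * factorial(3)
= 7 * 6 * 5 * 4 * 3 * factorial(2)
= 7 * 6 * 5 * 4 * 3 * 2 * factorial(1)
= 7 * 6 * 5 * 4 * 3 * 2 * 1
= 5040

5040


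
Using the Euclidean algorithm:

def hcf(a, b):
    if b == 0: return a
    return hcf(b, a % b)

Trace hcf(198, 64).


hcf(198, 64) = hcf(64, 6)
hcf(64, 6) = hcf(6, 4)
hcf(6, 4) = hcf(4, 2)
hcf(4, 2) = hcf(2, 0)
hcf(2, 0) = 2  (base case)

2


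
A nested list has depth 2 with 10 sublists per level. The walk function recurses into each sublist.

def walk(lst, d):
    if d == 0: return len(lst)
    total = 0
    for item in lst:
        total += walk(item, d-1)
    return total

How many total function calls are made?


At depth 0 (root): 1 call
At depth 1: each of 1 parents calls walk on 10 children = 10 calls
At depth 2: each of 10 parents calls walk on 10 children = 100 calls
Total: 1 + 10 + 100 = 111

111


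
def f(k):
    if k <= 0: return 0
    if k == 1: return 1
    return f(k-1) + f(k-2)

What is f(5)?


Computing f(5) bottom-up:
f(0) = 0
f(1) = 1
f(2) = f(1) + f(0) = 1 + 0 = 1
f(3) = f(2) + f(1) = 1 + 1 = 2
f(4) = f(3) + f(2) = 2 + 1 = 3
f(5) = f(4) + f(3) = 3 + 2 = 5

5


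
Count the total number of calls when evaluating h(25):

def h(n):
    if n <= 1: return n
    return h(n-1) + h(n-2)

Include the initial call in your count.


Let C(n) = total calls for h(n)
C(0) = 1, C(1) = 1
C(2) = 1 + C(1) + C(0) = 1 + 1 + 1 = 3
C(3) = 1 + C(2) + C(1) = 1 + 3 + 1 = 5
C(4) = 1 + C(3) + C(2) = 1 + 5 + 3 = 9
C(5) = 1 + C(4) + C(3) = 1 + 9 + 5 = 15
C(6) = 1 + C(5) + C(4) = 1 + 15 + 9 = 25
C(7) = 1 + C(6) + C(5) = 1 + 25 + 15 = 41
C(8) = 1 + C(7) + C(6) = 1 + 41 + 25 = 67
C(9) = 1 + C(8) + C(7) = 1 + 67 + 41 = 109
C(10) = 1 + C(9) + C(8) = 1 + 109 + 67 = 177
C(11) = 1 + C(10) + C(9) = 1 + 177 + 109 = 287
C(12) = 1 + C(11) + C(10) = 1 + 287 + 177 = 465
C(13) = 1 + C(12) + C(11) = 1 + 465 + 287 = 753
C(14) = 1 + C(13) + C(12) = 1 + 753 + 465 = 1219
C(15) = 1 + C(14) + C(13) = 1 + 1219 + 753 = 1973
C(16) = 1 + C(15) + C(14) = 1 + 1973 + 1219 = 3193
C(17) = 1 + C(16) + C(15) = 1 + 3193 + 1973 = 5167
C(18) = 1 + C(17) + C(16) = 1 + 5167 + 3193 = 8361
C(19) = 1 + C(18) + C(17) = 1 + 8361 + 5167 = 13529
C(20) = 1 + C(19) + C(18) = 1 + 13529 + 8361 = 21891
C(21) = 1 + C(20) + C(19) = 1 + 21891 + 13529 = 35421
C(22) = 1 + C(21) + C(20) = 1 + 35421 + 21891 = 57313
C(23) = 1 + C(22) + C(21) = 1 + 57313 + 35421 = 92735
C(24) = 1 + C(23) + C(22) = 1 + 92735 + 57313 = 150049
C(25) = 1 + C(24) + C(23) = 1 + 150049 + 92735 = 242785

242785


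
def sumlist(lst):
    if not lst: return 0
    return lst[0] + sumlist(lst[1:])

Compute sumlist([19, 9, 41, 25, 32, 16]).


sumlist([19, 9, 41, 25, 32, 16]) = 19 + sumlist([9, 41, 25, 32, 16])
sumlist([9, 41, 25, 32, 16]) = 9 + sumlist([41, 25, 32, 16])
sumlist([41, 25, 32, 16]) = 41 + sumlist([25, 32, 16])
sumlist([25, 32, 16]) = 25 + sumlist([32, 16])
sumlist([32, 16]) = 32 + sumlist([16])
sumlist([16]) = 16 + sumlist([])
sumlist([]) = 0  (base case)
Total: 19 + 9 + 41 + 25 + 32 + 16 + 0 = 142

142


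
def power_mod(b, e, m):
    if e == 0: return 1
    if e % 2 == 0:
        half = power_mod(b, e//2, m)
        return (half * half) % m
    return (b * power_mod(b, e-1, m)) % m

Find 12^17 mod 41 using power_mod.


power_mod(12, 17, 41): e is odd, compute power_mod(12, 16, 41)
  power_mod(12, 16, 41): e is even, compute power_mod(12, 8, 41)
    power_mod(12, 8, 41): e is even, compute power_mod(12, 4, 41)
      power_mod(12, 4, 41): e is even, compute power_mod(12, 2, 41)
        power_mod(12, 2, 41): e is even, compute power_mod(12, 1, 41)
          power_mod(12, 1, 41): e is odd, compute power_mod(12, 0, 41)
          power_mod(12, 0, 41) = 1
          (12 * 1) % 41 = 12
        half=12, (12*12) % 41 = 21
      half=21, (21*21) % 41 = 31
    half=31, (31*31) % 41 = 18
  half=18, (18*18) % 41 = 37
(12 * 37) % 41 = 34

34


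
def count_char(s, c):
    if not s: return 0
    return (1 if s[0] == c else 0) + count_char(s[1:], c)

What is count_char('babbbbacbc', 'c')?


s[0]='b' != 'c' -> 0
s[0]='a' != 'c' -> 0
s[0]='b' != 'c' -> 0
s[0]='b' != 'c' -> 0
s[0]='b' != 'c' -> 0
s[0]='b' != 'c' -> 0
s[0]='a' != 'c' -> 0
s[0]='c' == 'c' -> 1
s[0]='b' != 'c' -> 0
s[0]='c' == 'c' -> 1
Sum: 0 + 0 + 0 + 0 + 0 + 0 + 0 + 1 + 0 + 1 = 2

2


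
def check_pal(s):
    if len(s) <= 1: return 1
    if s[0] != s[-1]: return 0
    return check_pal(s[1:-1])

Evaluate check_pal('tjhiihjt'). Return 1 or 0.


check_pal('tjhiihjt'): s[0]='t' == s[-1]='t' -> check check_pal('jhiihj')
check_pal('jhiihj'): s[0]='j' == s[-1]='j' -> check check_pal('hiih')
check_pal('hiih'): s[0]='h' == s[-1]='h' -> check check_pal('ii')
check_pal('ii'): s[0]='i' == s[-1]='i' -> check check_pal('')
check_pal(''): len <= 1 -> return 1  (base case)
Result: 1 (palindrome)

1


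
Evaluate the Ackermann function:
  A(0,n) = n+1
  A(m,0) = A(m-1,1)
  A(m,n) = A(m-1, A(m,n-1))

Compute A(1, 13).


A(1, 13) = A(0, A(1, 12))
  A(1, 12) = A(0, A(1, 11))
    A(1, 11) = A(0, A(1, 10))
      A(1, 10) = A(0, A(1, 9))
        A(1, 9) = A(0, A(1, 8))
          A(1, 8) = A(0, A(1, 7))
          A(1, 7) = A(0, A(1, 6))
          A(1, 6) = A(0, A(1, 5))
          A(1, 5) = A(0, A(1, 4))
          A(1, 4) = A(0, A(1, 3))
          A(1, 3) = A(0, A(1, 2))
          A(1, 2) = A(0, A(1, 1))
          A(1, 1) = A(0, A(1, 0))
          A(1, 0) = A(0, 1)
          A(0, 1) = 2
            = A(0, 2)
          A(0, 2) = 3
            = A(0, 3)
          A(0, 3) = 4
            = A(0, 4)
          A(0, 4) = 5
            = A(0, 5)
          A(0, 5) = 6
            = A(0, 6)
          A(0, 6) = 7
... (trace truncated)
Result: A(1, 13) = 15

15


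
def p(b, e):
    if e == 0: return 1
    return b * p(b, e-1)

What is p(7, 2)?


p(7, 2)
= 7 * p(7, 1)
= 7 * 7 * p(7, 0)
= 7 * 7 * 1
= 49

49


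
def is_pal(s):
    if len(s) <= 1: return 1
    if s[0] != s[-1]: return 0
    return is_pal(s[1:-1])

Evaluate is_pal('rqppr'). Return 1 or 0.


is_pal('rqppr'): s[0]='r' == s[-1]='r' -> check is_pal('qpp')
is_pal('qpp'): s[0]='q' != s[-1]='p' -> return 0
Result: 0 (not a palindrome)

0


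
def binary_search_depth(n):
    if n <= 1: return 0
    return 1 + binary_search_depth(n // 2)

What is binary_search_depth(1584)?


1584 / 2 = 792
792 / 2 = 396
396 / 2 = 198
198 / 2 = 99
99 / 2 = 49
49 / 2 = 24
24 / 2 = 12
12 / 2 = 6
6 / 2 = 3
3 / 2 = 1
Reached 1 after 10 halvings

10


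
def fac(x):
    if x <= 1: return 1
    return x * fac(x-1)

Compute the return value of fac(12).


fac(12)
= 12 * fac(11)
= 12 * 11 * fac(10)
= 12 * 11 * 10 * fac(9)
= 12 * 11 * 10 * 9 * fac(8)
= 12 * 11 * 10 * 9 * 8 * fac(7)
= 12 * 11 * 10 * 9 * 8 * 7 * fac(6)
= 12 * 11 * 10 * 9 * 8 * 7 * 6 * fac(5)
= 12 * 11 * 10 * 9 * 8 * 7 * 6 * 5 * fac(4)
= 12 * 11 * 10 * 9 * 8 * 7 * 6 * 5 * 4 * fac(3)
= 12 * 11 * 10 * 9 * 8 * 7 * 6 * 5 * 4 * 3 * fac(2)
= 12 * 11 * 10 * 9 * 8 * 7 * 6 * 5 * 4 * 3 * 2 * fac(1)
= 12 * 11 * 10 * 9 * 8 * 7 * 6 * 5 * 4 * 3 * 2 * 1
= 479001600

479001600


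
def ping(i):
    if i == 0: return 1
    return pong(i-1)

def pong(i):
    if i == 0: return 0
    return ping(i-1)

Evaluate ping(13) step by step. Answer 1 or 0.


ping(13) = pong(12)
pong(12) = ping(11)
ping(11) = pong(10)
pong(10) = ping(9)
ping(9) = pong(8)
pong(8) = ping(7)
ping(7) = pong(6)
pong(6) = ping(5)
ping(5) = pong(4)
pong(4) = ping(3)
ping(3) = pong(2)
pong(2) = ping(1)
ping(1) = pong(0)
pong(0) = 0  (base case)
Result: 0

0


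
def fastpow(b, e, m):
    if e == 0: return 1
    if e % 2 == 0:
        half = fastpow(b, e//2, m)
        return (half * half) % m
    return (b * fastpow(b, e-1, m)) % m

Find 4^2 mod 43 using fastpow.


fastpow(4, 2, 43): e is even, compute fastpow(4, 1, 43)
  fastpow(4, 1, 43): e is odd, compute fastpow(4, 0, 43)
    fastpow(4, 0, 43) = 1
  (4 * 1) % 43 = 4
half=4, (4*4) % 43 = 16

16


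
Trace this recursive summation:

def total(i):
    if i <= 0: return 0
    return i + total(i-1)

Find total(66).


total(66)
= 66 + 65 + 64 + 63 + 62 + 61 + 60 + 59 + 58 + 57 + 56 + 55 + 54 + 53 + 52 + 51 + 50 + 49 + 48 + 47 + 46 + 45 + 44 + 43 + 42 + 41 + 40 + 39 + 38 + 37 + 36 + 35 + 34 + 33 + 32 + 31 + 30 + 29 + 28 + 27 + 26 + 25 + 24 + 23 + 22 + 21 + 20 + 19 + 18 + 17 + 16 + 15 + 14 + 13 + 12 + 11 + 10 + 9 + 8 + 7 + 6 + 5 + 4 + 3 + 2 + 1 + total(0)
= 66 + 65 + 64 + 63 + 62 + 61 + 60 + 59 + 58 + 57 + 56 + 55 + 54 + 53 + 52 + 51 + 50 + 49 + 48 + 47 + 46 + 45 + 44 + 43 + 42 + 41 + 40 + 39 + 38 + 37 + 36 + 35 + 34 + 33 + 32 + 31 + 30 + 29 + 28 + 27 + 26 + 25 + 24 + 23 + 22 + 21 + 20 + 19 + 18 + 17 + 16 + 15 + 14 + 13 + 12 + 11 + 10 + 9 + 8 + 7 + 6 + 5 + 4 + 3 + 2 + 1 + 0
= 2211

2211


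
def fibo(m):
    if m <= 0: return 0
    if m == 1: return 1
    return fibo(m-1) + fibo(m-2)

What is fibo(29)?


Computing fibo(29) bottom-up:
fibo(0) = 0
fibo(1) = 1
fibo(2) = fibo(1) + fibo(0) = 1 + 0 = 1
fibo(3) = fibo(2) + fibo(1) = 1 + 1 = 2
fibo(4) = fibo(3) + fibo(2) = 2 + 1 = 3
fibo(5) = fibo(4) + fibo(3) = 3 + 2 = 5
fibo(6) = fibo(5) + fibo(4) = 5 + 3 = 8
fibo(7) = fibo(6) + fibo(5) = 8 + 5 = 13
fibo(8) = fibo(7) + fibo(6) = 13 + 8 = 21
fibo(9) = fibo(8) + fibo(7) = 21 + 13 = 34
fibo(10) = fibo(9) + fibo(8) = 34 + 21 = 55
fibo(11) = fibo(10) + fibo(9) = 55 + 34 = 89
fibo(12) = fibo(11) + fibo(10) = 89 + 55 = 144
fibo(13) = fibo(12) + fibo(11) = 144 + 89 = 233
fibo(14) = fibo(13) + fibo(12) = 233 + 144 = 377
fibo(15) = fibo(14) + fibo(13) = 377 + 233 = 610
fibo(16) = fibo(15) + fibo(14) = 610 + 377 = 987
fibo(17) = fibo(16) + fibo(15) = 987 + 610 = 1597
fibo(18) = fibo(17) + fibo(16) = 1597 + 987 = 2584
fibo(19) = fibo(18) + fibo(17) = 2584 + 1597 = 4181
fibo(20) = fibo(19) + fibo(18) = 4181 + 2584 = 6765
fibo(21) = fibo(20) + fibo(19) = 6765 + 4181 = 10946
fibo(22) = fibo(21) + fibo(20) = 10946 + 6765 = 17711
fibo(23) = fibo(22) + fibo(21) = 17711 + 10946 = 28657
fibo(24) = fibo(23) + fibo(22) = 28657 + 17711 = 46368
fibo(25) = fibo(24) + fibo(23) = 46368 + 28657 = 75025
fibo(26) = fibo(25) + fibo(24) = 75025 + 46368 = 121393
fibo(27) = fibo(26) + fibo(25) = 121393 + 75025 = 196418
fibo(28) = fibo(27) + fibo(26) = 196418 + 121393 = 317811
fibo(29) = fibo(28) + fibo(27) = 317811 + 196418 = 514229

514229


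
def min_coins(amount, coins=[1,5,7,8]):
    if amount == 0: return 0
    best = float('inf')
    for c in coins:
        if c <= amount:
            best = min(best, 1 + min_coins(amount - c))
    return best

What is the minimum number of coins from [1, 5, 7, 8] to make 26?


Building up with DP:
min_coins(0) = 0
min_coins(1) = min(1+min_coins(0)=1+0=1) = 1
min_coins(2) = min(1+min_coins(1)=1+1=2) = 2
min_coins(3) = min(1+min_coins(2)=1+2=3) = 3
min_coins(4) = min(1+min_coins(3)=1+3=4) = 4
min_coins(5) = min(1+min_coins(4)=1+4=5, 1+min_coins(0)=1+0=1) = 1
min_coins(6) = min(1+min_coins(5)=1+1=2, 1+min_coins(1)=1+1=2) = 2
min_coins(7) = min(1+min_coins(6)=1+2=3, 1+min_coins(2)=1+2=3, 1+min_coins(0)=1+0=1) = 1
min_coins(8) = min(1+min_coins(7)=1+1=2, 1+min_coins(3)=1+3=4, 1+min_coins(1)=1+1=2, 1+min_coins(0)=1+0=1) = 1
min_coins(9) = min(1+min_coins(8)=1+1=2, 1+min_coins(4)=1+4=5, 1+min_coins(2)=1+2=3, 1+min_coins(1)=1+1=2) = 2
min_coins(10) = min(1+min_coins(9)=1+2=3, 1+min_coins(5)=1+1=2, 1+min_coins(3)=1+3=4, 1+min_coins(2)=1+2=3) = 2
min_coins(11) = min(1+min_coins(10)=1+2=3, 1+min_coins(6)=1+2=3, 1+min_coins(4)=1+4=5, 1+min_coins(3)=1+3=4) = 3
min_coins(12) = min(1+min_coins(11)=1+3=4, 1+min_coins(7)=1+1=2, 1+min_coins(5)=1+1=2, 1+min_coins(4)=1+4=5) = 2
min_coins(13) = min(1+min_coins(12)=1+2=3, 1+min_coins(8)=1+1=2, 1+min_coins(6)=1+2=3, 1+min_coins(5)=1+1=2) = 2
min_coins(14) = min(1+min_coins(13)=1+2=3, 1+min_coins(9)=1+2=3, 1+min_coins(7)=1+1=2, 1+min_coins(6)=1+2=3) = 2
min_coins(15) = min(1+min_coins(14)=1+2=3, 1+min_coins(10)=1+2=3, 1+min_coins(8)=1+1=2, 1+min_coins(7)=1+1=2) = 2
min_coins(16) = min(1+min_coins(15)=1+2=3, 1+min_coins(11)=1+3=4, 1+min_coins(9)=1+2=3, 1+min_coins(8)=1+1=2) = 2
min_coins(17) = min(1+min_coins(16)=1+2=3, 1+min_coins(12)=1+2=3, 1+min_coins(10)=1+2=3, 1+min_coins(9)=1+2=3) = 3
min_coins(18) = min(1+min_coins(17)=1+3=4, 1+min_coins(13)=1+2=3, 1+min_coins(11)=1+3=4, 1+min_coins(10)=1+2=3) = 3
min_coins(19) = min(1+min_coins(18)=1+3=4, 1+min_coins(14)=1+2=3, 1+min_coins(12)=1+2=3, 1+min_coins(11)=1+3=4) = 3
min_coins(20) = min(1+min_coins(19)=1+3=4, 1+min_coins(15)=1+2=3, 1+min_coins(13)=1+2=3, 1+min_coins(12)=1+2=3) = 3
min_coins(21) = min(1+min_coins(20)=1+3=4, 1+min_coins(16)=1+2=3, 1+min_coins(14)=1+2=3, 1+min_coins(13)=1+2=3) = 3
min_coins(22) = min(1+min_coins(21)=1+3=4, 1+min_coins(17)=1+3=4, 1+min_coins(15)=1+2=3, 1+min_coins(14)=1+2=3) = 3
min_coins(23) = min(1+min_coins(22)=1+3=4, 1+min_coins(18)=1+3=4, 1+min_coins(16)=1+2=3, 1+min_coins(15)=1+2=3) = 3
min_coins(24) = min(1+min_coins(23)=1+3=4, 1+min_coins(19)=1+3=4, 1+min_coins(17)=1+3=4, 1+min_coins(16)=1+2=3) = 3
min_coins(25) = min(1+min_coins(24)=1+3=4, 1+min_coins(20)=1+3=4, 1+min_coins(18)=1+3=4, 1+min_coins(17)=1+3=4) = 4
min_coins(26) = min(1+min_coins(25)=1+4=5, 1+min_coins(21)=1+3=4, 1+min_coins(19)=1+3=4, 1+min_coins(18)=1+3=4) = 4

4


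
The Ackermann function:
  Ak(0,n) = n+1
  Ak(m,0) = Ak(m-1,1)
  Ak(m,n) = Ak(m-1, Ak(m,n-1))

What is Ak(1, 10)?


Ak(1, 10) = Ak(0, Ak(1, 9))
  Ak(1, 9) = Ak(0, Ak(1, 8))
    Ak(1, 8) = Ak(0, Ak(1, 7))
      Ak(1, 7) = Ak(0, Ak(1, 6))
        Ak(1, 6) = Ak(0, Ak(1, 5))
          Ak(1, 5) = Ak(0, Ak(1, 4))
          Ak(1, 4) = Ak(0, Ak(1, 3))
          Ak(1, 3) = Ak(0, Ak(1, 2))
          Ak(1, 2) = Ak(0, Ak(1, 1))
          Ak(1, 1) = Ak(0, Ak(1, 0))
          Ak(1, 0) = Ak(0, 1)
          Ak(0, 1) = 2
            = Ak(0, 2)
          Ak(0, 2) = 3
            = Ak(0, 3)
          Ak(0, 3) = 4
            = Ak(0, 4)
          Ak(0, 4) = 5
            = Ak(0, 5)
          Ak(0, 5) = 6
            = Ak(0, 6)
          Ak(0, 6) = 7
          = Ak(0, 7)
          Ak(0, 7) = 8
        = Ak(0, 8)
... (trace truncated)
Result: Ak(1, 10) = 12

12


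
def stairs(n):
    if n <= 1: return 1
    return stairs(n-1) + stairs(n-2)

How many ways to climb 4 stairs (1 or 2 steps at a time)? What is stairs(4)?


Building up from base cases:
stairs(0) = 1
stairs(1) = 1
stairs(2) = stairs(1) + stairs(0) = 1 + 1 = 2
stairs(3) = stairs(2) + stairs(1) = 2 + 1 = 3
stairs(4) = stairs(3) + stairs(2) = 3 + 2 = 5

5


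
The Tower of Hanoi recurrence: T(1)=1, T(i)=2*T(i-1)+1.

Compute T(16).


T(16) = 2 * T(15) + 1
T(15) = 2 * T(14) + 1
T(14) = 2 * T(13) + 1
T(13) = 2 * T(12) + 1
T(12) = 2 * T(11) + 1
T(11) = 2 * T(10) + 1
T(10) = 2 * T(9) + 1
T(9) = 2 * T(8) + 1
T(8) = 2 * T(7) + 1
T(7) = 2 * T(6) + 1
T(6) = 2 * T(5) + 1
T(5) = 2 * T(4) + 1
T(4) = 2 * T(3) + 1
T(3) = 2 * T(2) + 1
T(2) = 2 * T(1) + 1
T(1) = 1  (base case)
T(2) = 2 * 1 + 1 = 3
T(3) = 2 * 3 + 1 = 7
T(4) = 2 * 7 + 1 = 15
T(5) = 2 * 15 + 1 = 31
T(6) = 2 * 31 + 1 = 63
T(7) = 2 * 63 + 1 = 127
T(8) = 2 * 127 + 1 = 255
T(9) = 2 * 255 + 1 = 511
T(10) = 2 * 511 + 1 = 1023
T(11) = 2 * 1023 + 1 = 2047
T(12) = 2 * 2047 + 1 = 4095
T(13) = 2 * 4095 + 1 = 8191
T(14) = 2 * 8191 + 1 = 16383
T(15) = 2 * 16383 + 1 = 32767
T(16) = 2 * 32767 + 1 = 65535

65535


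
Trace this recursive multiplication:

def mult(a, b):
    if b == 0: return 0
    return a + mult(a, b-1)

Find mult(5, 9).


mult(5, 9) = 5 + mult(5, 8)
mult(5, 8) = 5 + mult(5, 7)
mult(5, 7) = 5 + mult(5, 6)
mult(5, 6) = 5 + mult(5, 5)
mult(5, 5) = 5 + mult(5, 4)
mult(5, 4) = 5 + mult(5, 3)
mult(5, 3) = 5 + mult(5, 2)
mult(5, 2) = 5 + mult(5, 1)
mult(5, 1) = 5 + mult(5, 0)
mult(5, 0) = 0  (base case)
Total: 5 + 5 + 5 + 5 + 5 + 5 + 5 + 5 + 5 + 0 = 45

45


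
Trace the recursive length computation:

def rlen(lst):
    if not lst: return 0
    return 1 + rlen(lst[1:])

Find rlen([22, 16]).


rlen([22, 16]) = 1 + rlen([16])
rlen([16]) = 1 + rlen([])
rlen([]) = 0  (base case)
Unwinding: 1 + 1 + 0 = 2

2


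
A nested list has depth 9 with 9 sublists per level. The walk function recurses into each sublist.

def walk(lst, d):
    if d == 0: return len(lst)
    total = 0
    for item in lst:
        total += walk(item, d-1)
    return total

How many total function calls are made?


At depth 0 (root): 1 call
At depth 1: each of 1 parents calls walk on 9 children = 9 calls
At depth 2: each of 9 parents calls walk on 9 children = 81 calls
At depth 3: each of 81 parents calls walk on 9 children = 729 calls
At depth 4: each of 729 parents calls walk on 9 children = 6561 calls
At depth 5: each of 6561 parents calls walk on 9 children = 59049 calls
At depth 6: each of 59049 parents calls walk on 9 children = 531441 calls
At depth 7: each of 531441 parents calls walk on 9 children = 4782969 calls
At depth 8: each of 4782969 parents calls walk on 9 children = 43046721 calls
At depth 9: each of 43046721 parents calls walk on 9 children = 387420489 calls
Total: 1 + 9 + 81 + 729 + 6561 + 59049 + 531441 + 4782969 + 43046721 + 387420489 = 435848050

435848050


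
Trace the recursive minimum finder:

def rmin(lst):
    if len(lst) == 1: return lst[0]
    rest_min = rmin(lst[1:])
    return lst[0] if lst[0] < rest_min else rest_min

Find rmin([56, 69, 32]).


rmin([56, 69, 32]): compare 56 with rmin([69, 32])
rmin([69, 32]): compare 69 with rmin([32])
rmin([32]) = 32  (base case)
Compare 69 with 32 -> 32
Compare 56 with 32 -> 32

32


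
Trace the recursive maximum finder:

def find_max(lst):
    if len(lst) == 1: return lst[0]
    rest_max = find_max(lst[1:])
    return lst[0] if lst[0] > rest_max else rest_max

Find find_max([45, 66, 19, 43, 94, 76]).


find_max([45, 66, 19, 43, 94, 76]): compare 45 with find_max([66, 19, 43, 94, 76])
find_max([66, 19, 43, 94, 76]): compare 66 with find_max([19, 43, 94, 76])
find_max([19, 43, 94, 76]): compare 19 with find_max([43, 94, 76])
find_max([43, 94, 76]): compare 43 with find_max([94, 76])
find_max([94, 76]): compare 94 with find_max([76])
find_max([76]) = 76  (base case)
Compare 94 with 76 -> 94
Compare 43 with 94 -> 94
Compare 19 with 94 -> 94
Compare 66 with 94 -> 94
Compare 45 with 94 -> 94

94


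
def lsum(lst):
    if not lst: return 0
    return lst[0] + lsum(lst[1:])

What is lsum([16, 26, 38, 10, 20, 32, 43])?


lsum([16, 26, 38, 10, 20, 32, 43]) = 16 + lsum([26, 38, 10, 20, 32, 43])
lsum([26, 38, 10, 20, 32, 43]) = 26 + lsum([38, 10, 20, 32, 43])
lsum([38, 10, 20, 32, 43]) = 38 + lsum([10, 20, 32, 43])
lsum([10, 20, 32, 43]) = 10 + lsum([20, 32, 43])
lsum([20, 32, 43]) = 20 + lsum([32, 43])
lsum([32, 43]) = 32 + lsum([43])
lsum([43]) = 43 + lsum([])
lsum([]) = 0  (base case)
Total: 16 + 26 + 38 + 10 + 20 + 32 + 43 + 0 = 185

185
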